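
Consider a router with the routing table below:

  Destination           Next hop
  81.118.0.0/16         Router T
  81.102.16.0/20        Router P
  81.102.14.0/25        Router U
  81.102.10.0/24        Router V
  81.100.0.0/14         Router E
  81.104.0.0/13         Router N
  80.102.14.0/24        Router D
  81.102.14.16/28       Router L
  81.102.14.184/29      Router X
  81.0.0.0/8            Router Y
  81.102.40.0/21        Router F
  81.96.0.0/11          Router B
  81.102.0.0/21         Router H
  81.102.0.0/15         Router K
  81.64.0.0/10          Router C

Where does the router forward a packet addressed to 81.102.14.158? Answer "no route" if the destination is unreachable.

Routes whose prefix contains 81.102.14.158:
  81.0.0.0/8 (81.0.0.0 - 81.255.255.255) -> Router Y
  81.64.0.0/10 (81.64.0.0 - 81.127.255.255) -> Router C
  81.96.0.0/11 (81.96.0.0 - 81.127.255.255) -> Router B
  81.100.0.0/14 (81.100.0.0 - 81.103.255.255) -> Router E
  81.102.0.0/15 (81.102.0.0 - 81.103.255.255) -> Router K
More-specific entries that do NOT match:
  81.102.14.184/29 (81.102.14.184 - 81.102.14.191) does not contain 81.102.14.158
  81.102.14.16/28 (81.102.14.16 - 81.102.14.31) does not contain 81.102.14.158
  81.102.14.0/25 (81.102.14.0 - 81.102.14.127) does not contain 81.102.14.158
  81.102.10.0/24 (81.102.10.0 - 81.102.10.255) does not contain 81.102.14.158
  80.102.14.0/24 (80.102.14.0 - 80.102.14.255) does not contain 81.102.14.158
  81.102.40.0/21 (81.102.40.0 - 81.102.47.255) does not contain 81.102.14.158
  81.102.0.0/21 (81.102.0.0 - 81.102.7.255) does not contain 81.102.14.158
  81.102.16.0/20 (81.102.16.0 - 81.102.31.255) does not contain 81.102.14.158
  81.118.0.0/16 (81.118.0.0 - 81.118.255.255) does not contain 81.102.14.158
Longest matching prefix is /15 -> next hop Router K.

Router K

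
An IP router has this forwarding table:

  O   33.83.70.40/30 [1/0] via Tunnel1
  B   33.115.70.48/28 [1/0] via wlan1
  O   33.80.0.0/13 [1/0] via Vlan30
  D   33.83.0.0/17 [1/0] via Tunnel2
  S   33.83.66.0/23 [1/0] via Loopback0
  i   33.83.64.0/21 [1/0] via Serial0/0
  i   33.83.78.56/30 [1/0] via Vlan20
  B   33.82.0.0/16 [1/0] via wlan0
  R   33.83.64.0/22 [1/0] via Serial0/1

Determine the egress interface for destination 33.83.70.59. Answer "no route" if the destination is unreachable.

Serial0/0

Routes whose prefix contains 33.83.70.59:
  33.80.0.0/13 (33.80.0.0 - 33.87.255.255) -> Vlan30
  33.83.0.0/17 (33.83.0.0 - 33.83.127.255) -> Tunnel2
  33.83.64.0/21 (33.83.64.0 - 33.83.71.255) -> Serial0/0
More-specific entries that do NOT match:
  33.83.70.40/30 (33.83.70.40 - 33.83.70.43) does not contain 33.83.70.59
  33.83.78.56/30 (33.83.78.56 - 33.83.78.59) does not contain 33.83.70.59
  33.115.70.48/28 (33.115.70.48 - 33.115.70.63) does not contain 33.83.70.59
  33.83.66.0/23 (33.83.66.0 - 33.83.67.255) does not contain 33.83.70.59
  33.83.64.0/22 (33.83.64.0 - 33.83.67.255) does not contain 33.83.70.59
Longest matching prefix is /21 -> interface Serial0/0.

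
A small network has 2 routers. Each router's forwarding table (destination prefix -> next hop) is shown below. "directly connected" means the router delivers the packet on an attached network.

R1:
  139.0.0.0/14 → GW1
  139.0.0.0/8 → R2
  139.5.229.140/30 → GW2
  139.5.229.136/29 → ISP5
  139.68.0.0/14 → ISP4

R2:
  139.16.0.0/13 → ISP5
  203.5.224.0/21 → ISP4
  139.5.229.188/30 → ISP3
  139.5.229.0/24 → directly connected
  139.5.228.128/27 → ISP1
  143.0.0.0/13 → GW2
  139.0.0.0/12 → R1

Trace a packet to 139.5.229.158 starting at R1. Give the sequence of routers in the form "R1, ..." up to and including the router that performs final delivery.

At R1: longest match for 139.5.229.158 is 139.0.0.0/8 -> R2
At R2: longest match for 139.5.229.158 is 139.5.229.0/24 -> directly connected

R1, R2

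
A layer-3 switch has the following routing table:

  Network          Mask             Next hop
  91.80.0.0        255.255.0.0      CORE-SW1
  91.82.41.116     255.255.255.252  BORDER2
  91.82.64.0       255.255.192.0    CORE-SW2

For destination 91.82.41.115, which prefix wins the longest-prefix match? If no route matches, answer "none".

none

91.82.41.115 is outside every listed prefix and there is no default route.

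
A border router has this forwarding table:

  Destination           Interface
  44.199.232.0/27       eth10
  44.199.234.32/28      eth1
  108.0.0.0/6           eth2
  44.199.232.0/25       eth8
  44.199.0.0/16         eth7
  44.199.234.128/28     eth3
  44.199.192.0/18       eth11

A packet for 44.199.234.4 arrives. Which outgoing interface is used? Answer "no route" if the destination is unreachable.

eth11

Routes whose prefix contains 44.199.234.4:
  44.199.0.0/16 (44.199.0.0 - 44.199.255.255) -> eth7
  44.199.192.0/18 (44.199.192.0 - 44.199.255.255) -> eth11
More-specific entries that do NOT match:
  44.199.234.32/28 (44.199.234.32 - 44.199.234.47) does not contain 44.199.234.4
  44.199.234.128/28 (44.199.234.128 - 44.199.234.143) does not contain 44.199.234.4
  44.199.232.0/27 (44.199.232.0 - 44.199.232.31) does not contain 44.199.234.4
  44.199.232.0/25 (44.199.232.0 - 44.199.232.127) does not contain 44.199.234.4
Longest matching prefix is /18 -> interface eth11.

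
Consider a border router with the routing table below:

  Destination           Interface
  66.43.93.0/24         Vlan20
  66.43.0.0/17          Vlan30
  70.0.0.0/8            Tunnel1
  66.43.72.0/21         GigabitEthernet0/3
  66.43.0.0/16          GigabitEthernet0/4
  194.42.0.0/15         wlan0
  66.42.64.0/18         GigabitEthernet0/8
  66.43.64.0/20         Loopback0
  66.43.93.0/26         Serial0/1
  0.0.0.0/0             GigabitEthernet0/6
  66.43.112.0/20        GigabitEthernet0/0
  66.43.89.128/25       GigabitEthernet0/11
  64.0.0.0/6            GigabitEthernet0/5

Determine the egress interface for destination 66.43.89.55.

Vlan30

Routes whose prefix contains 66.43.89.55:
  0.0.0.0/0 (default, matches everything) -> GigabitEthernet0/6
  64.0.0.0/6 (64.0.0.0 - 67.255.255.255) -> GigabitEthernet0/5
  66.43.0.0/16 (66.43.0.0 - 66.43.255.255) -> GigabitEthernet0/4
  66.43.0.0/17 (66.43.0.0 - 66.43.127.255) -> Vlan30
More-specific entries that do NOT match:
  66.43.93.0/26 (66.43.93.0 - 66.43.93.63) does not contain 66.43.89.55
  66.43.89.128/25 (66.43.89.128 - 66.43.89.255) does not contain 66.43.89.55
  66.43.93.0/24 (66.43.93.0 - 66.43.93.255) does not contain 66.43.89.55
  66.43.72.0/21 (66.43.72.0 - 66.43.79.255) does not contain 66.43.89.55
  66.43.64.0/20 (66.43.64.0 - 66.43.79.255) does not contain 66.43.89.55
  66.43.112.0/20 (66.43.112.0 - 66.43.127.255) does not contain 66.43.89.55
  66.42.64.0/18 (66.42.64.0 - 66.42.127.255) does not contain 66.43.89.55
Longest matching prefix is /17 -> interface Vlan30.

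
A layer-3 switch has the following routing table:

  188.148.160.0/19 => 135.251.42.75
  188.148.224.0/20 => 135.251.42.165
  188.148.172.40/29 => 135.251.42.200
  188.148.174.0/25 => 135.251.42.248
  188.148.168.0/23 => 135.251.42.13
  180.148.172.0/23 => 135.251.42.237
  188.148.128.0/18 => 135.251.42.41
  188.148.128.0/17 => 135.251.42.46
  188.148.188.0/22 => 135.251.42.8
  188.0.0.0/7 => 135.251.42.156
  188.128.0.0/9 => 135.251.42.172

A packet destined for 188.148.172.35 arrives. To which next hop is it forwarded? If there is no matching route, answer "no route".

Routes whose prefix contains 188.148.172.35:
  188.0.0.0/7 (188.0.0.0 - 189.255.255.255) -> 135.251.42.156
  188.128.0.0/9 (188.128.0.0 - 188.255.255.255) -> 135.251.42.172
  188.148.128.0/17 (188.148.128.0 - 188.148.255.255) -> 135.251.42.46
  188.148.128.0/18 (188.148.128.0 - 188.148.191.255) -> 135.251.42.41
  188.148.160.0/19 (188.148.160.0 - 188.148.191.255) -> 135.251.42.75
More-specific entries that do NOT match:
  188.148.172.40/29 (188.148.172.40 - 188.148.172.47) does not contain 188.148.172.35
  188.148.174.0/25 (188.148.174.0 - 188.148.174.127) does not contain 188.148.172.35
  188.148.168.0/23 (188.148.168.0 - 188.148.169.255) does not contain 188.148.172.35
  180.148.172.0/23 (180.148.172.0 - 180.148.173.255) does not contain 188.148.172.35
  188.148.188.0/22 (188.148.188.0 - 188.148.191.255) does not contain 188.148.172.35
  188.148.224.0/20 (188.148.224.0 - 188.148.239.255) does not contain 188.148.172.35
Longest matching prefix is /19 -> next hop 135.251.42.75.

135.251.42.75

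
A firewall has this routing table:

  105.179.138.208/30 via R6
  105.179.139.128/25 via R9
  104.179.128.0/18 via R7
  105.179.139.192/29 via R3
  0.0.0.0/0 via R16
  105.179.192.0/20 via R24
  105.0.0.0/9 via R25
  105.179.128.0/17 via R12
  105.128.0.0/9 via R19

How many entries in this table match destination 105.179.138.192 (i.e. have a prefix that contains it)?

Prefixes containing 105.179.138.192:
  0.0.0.0/0 (default, matches everything)
  105.128.0.0/9 (105.128.0.0 - 105.255.255.255)
  105.179.128.0/17 (105.179.128.0 - 105.179.255.255)
Total matching entries: 3.

3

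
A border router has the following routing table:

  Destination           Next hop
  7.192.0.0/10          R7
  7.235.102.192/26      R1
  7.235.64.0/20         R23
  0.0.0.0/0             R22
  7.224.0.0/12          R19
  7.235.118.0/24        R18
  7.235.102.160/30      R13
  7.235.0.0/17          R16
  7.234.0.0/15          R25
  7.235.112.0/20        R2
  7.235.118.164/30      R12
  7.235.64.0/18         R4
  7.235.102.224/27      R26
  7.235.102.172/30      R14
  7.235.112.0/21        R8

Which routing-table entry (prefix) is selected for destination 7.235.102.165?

7.235.64.0/18

Entries matching 7.235.102.165:
  0.0.0.0/0 (default, matches everything)
  7.192.0.0/10 (7.192.0.0 - 7.255.255.255)
  7.224.0.0/12 (7.224.0.0 - 7.239.255.255)
  7.234.0.0/15 (7.234.0.0 - 7.235.255.255)
  7.235.0.0/17 (7.235.0.0 - 7.235.127.255)
  7.235.64.0/18 (7.235.64.0 - 7.235.127.255)
Most specific is 7.235.64.0/18.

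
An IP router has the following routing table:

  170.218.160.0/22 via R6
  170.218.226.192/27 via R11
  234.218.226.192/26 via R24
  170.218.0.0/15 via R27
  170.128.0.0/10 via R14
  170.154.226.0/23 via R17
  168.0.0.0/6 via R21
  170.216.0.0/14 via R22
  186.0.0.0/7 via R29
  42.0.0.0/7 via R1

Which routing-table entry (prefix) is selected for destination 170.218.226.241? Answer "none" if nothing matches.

Entries matching 170.218.226.241:
  168.0.0.0/6 (168.0.0.0 - 171.255.255.255)
  170.216.0.0/14 (170.216.0.0 - 170.219.255.255)
  170.218.0.0/15 (170.218.0.0 - 170.219.255.255)
Most specific is 170.218.0.0/15.

170.218.0.0/15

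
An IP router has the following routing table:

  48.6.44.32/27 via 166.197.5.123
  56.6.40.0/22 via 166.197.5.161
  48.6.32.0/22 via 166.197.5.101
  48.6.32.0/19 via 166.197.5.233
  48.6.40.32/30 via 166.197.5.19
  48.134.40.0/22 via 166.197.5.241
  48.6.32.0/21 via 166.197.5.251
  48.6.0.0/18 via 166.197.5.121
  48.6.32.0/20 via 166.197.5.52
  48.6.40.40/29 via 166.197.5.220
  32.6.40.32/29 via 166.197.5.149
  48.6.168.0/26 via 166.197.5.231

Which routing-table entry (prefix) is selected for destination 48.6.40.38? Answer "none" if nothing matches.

48.6.32.0/20

Entries matching 48.6.40.38:
  48.6.0.0/18 (48.6.0.0 - 48.6.63.255)
  48.6.32.0/19 (48.6.32.0 - 48.6.63.255)
  48.6.32.0/20 (48.6.32.0 - 48.6.47.255)
Most specific is 48.6.32.0/20.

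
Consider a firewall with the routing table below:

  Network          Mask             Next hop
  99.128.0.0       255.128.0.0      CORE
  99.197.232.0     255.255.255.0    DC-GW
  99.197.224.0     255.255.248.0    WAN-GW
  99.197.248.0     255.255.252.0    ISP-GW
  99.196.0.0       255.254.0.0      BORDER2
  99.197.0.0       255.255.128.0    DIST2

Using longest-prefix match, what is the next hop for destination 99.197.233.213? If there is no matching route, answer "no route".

Routes whose prefix contains 99.197.233.213:
  99.128.0.0/9 (99.128.0.0 - 99.255.255.255) -> CORE
  99.196.0.0/15 (99.196.0.0 - 99.197.255.255) -> BORDER2
More-specific entries that do NOT match:
  99.197.232.0/24 (99.197.232.0 - 99.197.232.255) does not contain 99.197.233.213
  99.197.248.0/22 (99.197.248.0 - 99.197.251.255) does not contain 99.197.233.213
  99.197.224.0/21 (99.197.224.0 - 99.197.231.255) does not contain 99.197.233.213
  99.197.0.0/17 (99.197.0.0 - 99.197.127.255) does not contain 99.197.233.213
Longest matching prefix is /15 -> next hop BORDER2.

BORDER2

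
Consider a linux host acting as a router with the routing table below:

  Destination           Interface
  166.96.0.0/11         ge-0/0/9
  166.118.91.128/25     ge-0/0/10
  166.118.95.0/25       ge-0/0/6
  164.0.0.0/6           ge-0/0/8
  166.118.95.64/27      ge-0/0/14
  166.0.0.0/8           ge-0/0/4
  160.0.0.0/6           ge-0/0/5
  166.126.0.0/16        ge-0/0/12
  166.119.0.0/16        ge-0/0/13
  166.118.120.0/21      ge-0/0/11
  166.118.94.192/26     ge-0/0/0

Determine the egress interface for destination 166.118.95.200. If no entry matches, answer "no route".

Routes whose prefix contains 166.118.95.200:
  164.0.0.0/6 (164.0.0.0 - 167.255.255.255) -> ge-0/0/8
  166.0.0.0/8 (166.0.0.0 - 166.255.255.255) -> ge-0/0/4
  166.96.0.0/11 (166.96.0.0 - 166.127.255.255) -> ge-0/0/9
More-specific entries that do NOT match:
  166.118.95.64/27 (166.118.95.64 - 166.118.95.95) does not contain 166.118.95.200
  166.118.94.192/26 (166.118.94.192 - 166.118.94.255) does not contain 166.118.95.200
  166.118.91.128/25 (166.118.91.128 - 166.118.91.255) does not contain 166.118.95.200
  166.118.95.0/25 (166.118.95.0 - 166.118.95.127) does not contain 166.118.95.200
  166.118.120.0/21 (166.118.120.0 - 166.118.127.255) does not contain 166.118.95.200
  166.126.0.0/16 (166.126.0.0 - 166.126.255.255) does not contain 166.118.95.200
  166.119.0.0/16 (166.119.0.0 - 166.119.255.255) does not contain 166.118.95.200
Longest matching prefix is /11 -> interface ge-0/0/9.

ge-0/0/9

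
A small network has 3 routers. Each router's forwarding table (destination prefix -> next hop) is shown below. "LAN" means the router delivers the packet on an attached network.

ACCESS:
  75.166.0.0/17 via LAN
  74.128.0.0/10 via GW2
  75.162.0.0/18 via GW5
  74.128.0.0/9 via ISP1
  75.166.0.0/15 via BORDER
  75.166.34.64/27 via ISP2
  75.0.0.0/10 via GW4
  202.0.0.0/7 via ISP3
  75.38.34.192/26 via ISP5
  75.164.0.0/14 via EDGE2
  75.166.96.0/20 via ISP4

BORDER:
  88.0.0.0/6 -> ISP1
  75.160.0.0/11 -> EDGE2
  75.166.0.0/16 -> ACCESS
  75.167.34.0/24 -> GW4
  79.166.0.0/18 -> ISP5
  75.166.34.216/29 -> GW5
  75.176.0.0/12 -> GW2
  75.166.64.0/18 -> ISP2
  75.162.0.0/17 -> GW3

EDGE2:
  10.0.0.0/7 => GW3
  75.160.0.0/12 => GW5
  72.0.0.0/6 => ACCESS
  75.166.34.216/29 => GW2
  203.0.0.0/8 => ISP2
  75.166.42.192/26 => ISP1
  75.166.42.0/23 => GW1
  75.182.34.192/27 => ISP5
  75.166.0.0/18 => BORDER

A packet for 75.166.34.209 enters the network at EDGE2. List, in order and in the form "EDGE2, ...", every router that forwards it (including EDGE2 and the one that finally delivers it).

EDGE2, BORDER, ACCESS

At EDGE2: longest match for 75.166.34.209 is 75.166.0.0/18 -> BORDER
At BORDER: longest match for 75.166.34.209 is 75.166.0.0/16 -> ACCESS
At ACCESS: longest match for 75.166.34.209 is 75.166.0.0/17 -> LAN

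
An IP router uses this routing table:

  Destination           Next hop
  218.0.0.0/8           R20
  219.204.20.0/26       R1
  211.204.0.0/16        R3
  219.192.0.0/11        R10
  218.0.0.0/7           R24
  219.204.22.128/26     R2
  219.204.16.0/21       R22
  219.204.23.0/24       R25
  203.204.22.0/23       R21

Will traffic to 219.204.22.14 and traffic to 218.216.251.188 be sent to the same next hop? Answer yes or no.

219.204.22.14: longest match 219.204.16.0/21 -> R22
218.216.251.188: longest match 218.0.0.0/8 -> R20

no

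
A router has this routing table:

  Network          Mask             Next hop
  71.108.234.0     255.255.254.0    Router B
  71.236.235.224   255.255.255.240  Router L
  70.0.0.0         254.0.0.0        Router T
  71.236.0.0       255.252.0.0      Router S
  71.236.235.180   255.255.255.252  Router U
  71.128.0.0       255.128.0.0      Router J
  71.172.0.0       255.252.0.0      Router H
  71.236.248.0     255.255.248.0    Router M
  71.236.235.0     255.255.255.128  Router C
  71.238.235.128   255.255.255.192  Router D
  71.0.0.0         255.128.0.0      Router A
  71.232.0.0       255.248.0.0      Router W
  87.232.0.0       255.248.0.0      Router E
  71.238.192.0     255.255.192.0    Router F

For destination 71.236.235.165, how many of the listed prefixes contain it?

Prefixes containing 71.236.235.165:
  70.0.0.0/7 (70.0.0.0 - 71.255.255.255)
  71.128.0.0/9 (71.128.0.0 - 71.255.255.255)
  71.232.0.0/13 (71.232.0.0 - 71.239.255.255)
  71.236.0.0/14 (71.236.0.0 - 71.239.255.255)
Total matching entries: 4.

4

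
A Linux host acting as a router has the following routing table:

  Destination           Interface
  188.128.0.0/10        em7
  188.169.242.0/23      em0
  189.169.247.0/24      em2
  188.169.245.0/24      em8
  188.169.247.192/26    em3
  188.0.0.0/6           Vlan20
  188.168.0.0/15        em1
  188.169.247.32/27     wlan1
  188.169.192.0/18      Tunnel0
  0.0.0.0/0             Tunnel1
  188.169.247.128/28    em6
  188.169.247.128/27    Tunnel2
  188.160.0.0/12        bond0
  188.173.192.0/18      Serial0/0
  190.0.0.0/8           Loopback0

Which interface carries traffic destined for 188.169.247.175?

Tunnel0

Routes whose prefix contains 188.169.247.175:
  0.0.0.0/0 (default, matches everything) -> Tunnel1
  188.0.0.0/6 (188.0.0.0 - 191.255.255.255) -> Vlan20
  188.128.0.0/10 (188.128.0.0 - 188.191.255.255) -> em7
  188.160.0.0/12 (188.160.0.0 - 188.175.255.255) -> bond0
  188.168.0.0/15 (188.168.0.0 - 188.169.255.255) -> em1
  188.169.192.0/18 (188.169.192.0 - 188.169.255.255) -> Tunnel0
More-specific entries that do NOT match:
  188.169.247.128/28 (188.169.247.128 - 188.169.247.143) does not contain 188.169.247.175
  188.169.247.32/27 (188.169.247.32 - 188.169.247.63) does not contain 188.169.247.175
  188.169.247.128/27 (188.169.247.128 - 188.169.247.159) does not contain 188.169.247.175
  188.169.247.192/26 (188.169.247.192 - 188.169.247.255) does not contain 188.169.247.175
  189.169.247.0/24 (189.169.247.0 - 189.169.247.255) does not contain 188.169.247.175
  188.169.245.0/24 (188.169.245.0 - 188.169.245.255) does not contain 188.169.247.175
  188.169.242.0/23 (188.169.242.0 - 188.169.243.255) does not contain 188.169.247.175
Longest matching prefix is /18 -> interface Tunnel0.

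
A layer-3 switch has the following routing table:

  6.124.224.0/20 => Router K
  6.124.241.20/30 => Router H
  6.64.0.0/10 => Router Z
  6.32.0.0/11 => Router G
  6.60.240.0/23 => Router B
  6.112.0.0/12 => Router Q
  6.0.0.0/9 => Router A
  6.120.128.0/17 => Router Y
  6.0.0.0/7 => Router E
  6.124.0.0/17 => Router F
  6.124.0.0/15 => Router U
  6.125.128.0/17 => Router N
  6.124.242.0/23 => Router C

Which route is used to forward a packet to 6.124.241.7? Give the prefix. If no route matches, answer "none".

6.124.0.0/15

Entries matching 6.124.241.7:
  6.0.0.0/7 (6.0.0.0 - 7.255.255.255)
  6.0.0.0/9 (6.0.0.0 - 6.127.255.255)
  6.64.0.0/10 (6.64.0.0 - 6.127.255.255)
  6.112.0.0/12 (6.112.0.0 - 6.127.255.255)
  6.124.0.0/15 (6.124.0.0 - 6.125.255.255)
Most specific is 6.124.0.0/15.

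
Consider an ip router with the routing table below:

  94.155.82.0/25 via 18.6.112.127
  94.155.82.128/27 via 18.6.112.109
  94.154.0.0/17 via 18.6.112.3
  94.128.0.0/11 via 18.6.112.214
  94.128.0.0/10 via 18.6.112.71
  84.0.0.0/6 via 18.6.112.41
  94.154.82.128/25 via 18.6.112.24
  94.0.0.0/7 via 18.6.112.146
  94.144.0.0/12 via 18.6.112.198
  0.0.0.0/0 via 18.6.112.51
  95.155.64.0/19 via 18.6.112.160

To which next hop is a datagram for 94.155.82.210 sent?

Routes whose prefix contains 94.155.82.210:
  0.0.0.0/0 (default, matches everything) -> 18.6.112.51
  94.0.0.0/7 (94.0.0.0 - 95.255.255.255) -> 18.6.112.146
  94.128.0.0/10 (94.128.0.0 - 94.191.255.255) -> 18.6.112.71
  94.128.0.0/11 (94.128.0.0 - 94.159.255.255) -> 18.6.112.214
  94.144.0.0/12 (94.144.0.0 - 94.159.255.255) -> 18.6.112.198
More-specific entries that do NOT match:
  94.155.82.128/27 (94.155.82.128 - 94.155.82.159) does not contain 94.155.82.210
  94.155.82.0/25 (94.155.82.0 - 94.155.82.127) does not contain 94.155.82.210
  94.154.82.128/25 (94.154.82.128 - 94.154.82.255) does not contain 94.155.82.210
  95.155.64.0/19 (95.155.64.0 - 95.155.95.255) does not contain 94.155.82.210
  94.154.0.0/17 (94.154.0.0 - 94.154.127.255) does not contain 94.155.82.210
Longest matching prefix is /12 -> next hop 18.6.112.198.

18.6.112.198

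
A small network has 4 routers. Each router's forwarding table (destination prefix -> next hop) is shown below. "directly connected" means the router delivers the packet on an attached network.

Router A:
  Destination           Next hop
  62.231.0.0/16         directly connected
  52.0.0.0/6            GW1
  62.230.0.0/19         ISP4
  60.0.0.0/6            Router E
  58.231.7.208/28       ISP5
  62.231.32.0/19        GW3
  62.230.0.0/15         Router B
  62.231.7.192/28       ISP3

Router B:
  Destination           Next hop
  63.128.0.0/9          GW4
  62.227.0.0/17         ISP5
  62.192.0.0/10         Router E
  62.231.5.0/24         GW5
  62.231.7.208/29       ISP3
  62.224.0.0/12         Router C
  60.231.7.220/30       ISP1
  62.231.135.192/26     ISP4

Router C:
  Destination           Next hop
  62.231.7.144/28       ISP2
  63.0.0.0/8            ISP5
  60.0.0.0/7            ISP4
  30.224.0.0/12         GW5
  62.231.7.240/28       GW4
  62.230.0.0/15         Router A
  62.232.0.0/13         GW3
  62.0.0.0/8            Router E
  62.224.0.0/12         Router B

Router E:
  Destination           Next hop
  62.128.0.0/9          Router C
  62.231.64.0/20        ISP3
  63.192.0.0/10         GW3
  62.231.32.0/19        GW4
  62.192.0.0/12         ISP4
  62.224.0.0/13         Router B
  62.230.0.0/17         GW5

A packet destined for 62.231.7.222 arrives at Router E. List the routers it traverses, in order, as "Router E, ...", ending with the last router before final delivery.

At Router E: longest match for 62.231.7.222 is 62.224.0.0/13 -> Router B
At Router B: longest match for 62.231.7.222 is 62.224.0.0/12 -> Router C
At Router C: longest match for 62.231.7.222 is 62.230.0.0/15 -> Router A
At Router A: longest match for 62.231.7.222 is 62.231.0.0/16 -> directly connected

Router E, Router B, Router C, Router A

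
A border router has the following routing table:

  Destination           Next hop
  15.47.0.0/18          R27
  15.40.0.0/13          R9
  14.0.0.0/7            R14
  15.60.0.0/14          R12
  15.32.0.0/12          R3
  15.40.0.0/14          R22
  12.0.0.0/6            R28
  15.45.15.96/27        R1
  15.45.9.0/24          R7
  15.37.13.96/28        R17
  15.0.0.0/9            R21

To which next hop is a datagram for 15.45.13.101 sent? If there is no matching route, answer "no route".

R9

Routes whose prefix contains 15.45.13.101:
  12.0.0.0/6 (12.0.0.0 - 15.255.255.255) -> R28
  14.0.0.0/7 (14.0.0.0 - 15.255.255.255) -> R14
  15.0.0.0/9 (15.0.0.0 - 15.127.255.255) -> R21
  15.32.0.0/12 (15.32.0.0 - 15.47.255.255) -> R3
  15.40.0.0/13 (15.40.0.0 - 15.47.255.255) -> R9
More-specific entries that do NOT match:
  15.37.13.96/28 (15.37.13.96 - 15.37.13.111) does not contain 15.45.13.101
  15.45.15.96/27 (15.45.15.96 - 15.45.15.127) does not contain 15.45.13.101
  15.45.9.0/24 (15.45.9.0 - 15.45.9.255) does not contain 15.45.13.101
  15.47.0.0/18 (15.47.0.0 - 15.47.63.255) does not contain 15.45.13.101
  15.60.0.0/14 (15.60.0.0 - 15.63.255.255) does not contain 15.45.13.101
  15.40.0.0/14 (15.40.0.0 - 15.43.255.255) does not contain 15.45.13.101
Longest matching prefix is /13 -> next hop R9.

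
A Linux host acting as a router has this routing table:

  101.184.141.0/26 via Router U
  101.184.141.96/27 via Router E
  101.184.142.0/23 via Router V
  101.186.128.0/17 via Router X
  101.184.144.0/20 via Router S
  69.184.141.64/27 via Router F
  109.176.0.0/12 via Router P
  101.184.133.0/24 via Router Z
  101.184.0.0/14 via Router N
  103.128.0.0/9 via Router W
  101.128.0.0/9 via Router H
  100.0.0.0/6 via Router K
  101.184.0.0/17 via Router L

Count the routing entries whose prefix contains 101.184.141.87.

3

Prefixes containing 101.184.141.87:
  100.0.0.0/6 (100.0.0.0 - 103.255.255.255)
  101.128.0.0/9 (101.128.0.0 - 101.255.255.255)
  101.184.0.0/14 (101.184.0.0 - 101.187.255.255)
Total matching entries: 3.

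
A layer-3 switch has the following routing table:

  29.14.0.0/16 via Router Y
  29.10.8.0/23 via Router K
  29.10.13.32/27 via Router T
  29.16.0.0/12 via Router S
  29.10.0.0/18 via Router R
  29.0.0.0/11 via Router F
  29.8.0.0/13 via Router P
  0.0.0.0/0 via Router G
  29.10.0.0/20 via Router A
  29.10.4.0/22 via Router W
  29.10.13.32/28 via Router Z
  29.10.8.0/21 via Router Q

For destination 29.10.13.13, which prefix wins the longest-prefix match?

29.10.8.0/21

Entries matching 29.10.13.13:
  0.0.0.0/0 (default, matches everything)
  29.0.0.0/11 (29.0.0.0 - 29.31.255.255)
  29.8.0.0/13 (29.8.0.0 - 29.15.255.255)
  29.10.0.0/18 (29.10.0.0 - 29.10.63.255)
  29.10.0.0/20 (29.10.0.0 - 29.10.15.255)
  29.10.8.0/21 (29.10.8.0 - 29.10.15.255)
Most specific is 29.10.8.0/21.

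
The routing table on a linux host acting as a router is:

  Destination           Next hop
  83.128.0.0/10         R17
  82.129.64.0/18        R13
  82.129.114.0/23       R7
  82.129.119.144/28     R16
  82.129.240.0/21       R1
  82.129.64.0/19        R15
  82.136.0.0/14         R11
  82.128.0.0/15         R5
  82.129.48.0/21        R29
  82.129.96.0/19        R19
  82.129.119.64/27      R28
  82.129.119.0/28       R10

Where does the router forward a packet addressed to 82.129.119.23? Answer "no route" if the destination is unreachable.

R19

Routes whose prefix contains 82.129.119.23:
  82.128.0.0/15 (82.128.0.0 - 82.129.255.255) -> R5
  82.129.64.0/18 (82.129.64.0 - 82.129.127.255) -> R13
  82.129.96.0/19 (82.129.96.0 - 82.129.127.255) -> R19
More-specific entries that do NOT match:
  82.129.119.144/28 (82.129.119.144 - 82.129.119.159) does not contain 82.129.119.23
  82.129.119.0/28 (82.129.119.0 - 82.129.119.15) does not contain 82.129.119.23
  82.129.119.64/27 (82.129.119.64 - 82.129.119.95) does not contain 82.129.119.23
  82.129.114.0/23 (82.129.114.0 - 82.129.115.255) does not contain 82.129.119.23
  82.129.240.0/21 (82.129.240.0 - 82.129.247.255) does not contain 82.129.119.23
  82.129.48.0/21 (82.129.48.0 - 82.129.55.255) does not contain 82.129.119.23
Longest matching prefix is /19 -> next hop R19.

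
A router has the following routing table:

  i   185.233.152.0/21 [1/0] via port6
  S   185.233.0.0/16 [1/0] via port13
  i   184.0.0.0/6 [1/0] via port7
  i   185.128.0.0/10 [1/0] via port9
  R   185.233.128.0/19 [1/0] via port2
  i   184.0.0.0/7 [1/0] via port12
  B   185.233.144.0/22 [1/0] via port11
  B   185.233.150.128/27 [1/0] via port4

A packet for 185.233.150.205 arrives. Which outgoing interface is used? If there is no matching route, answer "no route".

Routes whose prefix contains 185.233.150.205:
  184.0.0.0/6 (184.0.0.0 - 187.255.255.255) -> port7
  184.0.0.0/7 (184.0.0.0 - 185.255.255.255) -> port12
  185.233.0.0/16 (185.233.0.0 - 185.233.255.255) -> port13
  185.233.128.0/19 (185.233.128.0 - 185.233.159.255) -> port2
More-specific entries that do NOT match:
  185.233.150.128/27 (185.233.150.128 - 185.233.150.159) does not contain 185.233.150.205
  185.233.144.0/22 (185.233.144.0 - 185.233.147.255) does not contain 185.233.150.205
  185.233.152.0/21 (185.233.152.0 - 185.233.159.255) does not contain 185.233.150.205
Longest matching prefix is /19 -> interface port2.

port2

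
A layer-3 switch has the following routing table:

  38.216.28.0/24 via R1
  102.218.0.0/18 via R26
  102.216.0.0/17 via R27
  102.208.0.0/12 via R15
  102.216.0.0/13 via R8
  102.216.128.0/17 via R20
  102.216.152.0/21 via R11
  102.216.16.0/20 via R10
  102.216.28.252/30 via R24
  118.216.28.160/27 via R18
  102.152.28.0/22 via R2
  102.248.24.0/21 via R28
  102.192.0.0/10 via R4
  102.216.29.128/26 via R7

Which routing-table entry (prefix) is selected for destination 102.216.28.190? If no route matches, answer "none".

Entries matching 102.216.28.190:
  102.192.0.0/10 (102.192.0.0 - 102.255.255.255)
  102.208.0.0/12 (102.208.0.0 - 102.223.255.255)
  102.216.0.0/13 (102.216.0.0 - 102.223.255.255)
  102.216.0.0/17 (102.216.0.0 - 102.216.127.255)
  102.216.16.0/20 (102.216.16.0 - 102.216.31.255)
Most specific is 102.216.16.0/20.

102.216.16.0/20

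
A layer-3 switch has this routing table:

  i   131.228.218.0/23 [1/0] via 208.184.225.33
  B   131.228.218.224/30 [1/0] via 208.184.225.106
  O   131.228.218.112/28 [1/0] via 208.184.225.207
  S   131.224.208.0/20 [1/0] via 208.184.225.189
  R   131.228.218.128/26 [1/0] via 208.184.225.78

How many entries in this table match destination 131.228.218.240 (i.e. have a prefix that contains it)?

Prefixes containing 131.228.218.240:
  131.228.218.0/23 (131.228.218.0 - 131.228.219.255)
Total matching entries: 1.

1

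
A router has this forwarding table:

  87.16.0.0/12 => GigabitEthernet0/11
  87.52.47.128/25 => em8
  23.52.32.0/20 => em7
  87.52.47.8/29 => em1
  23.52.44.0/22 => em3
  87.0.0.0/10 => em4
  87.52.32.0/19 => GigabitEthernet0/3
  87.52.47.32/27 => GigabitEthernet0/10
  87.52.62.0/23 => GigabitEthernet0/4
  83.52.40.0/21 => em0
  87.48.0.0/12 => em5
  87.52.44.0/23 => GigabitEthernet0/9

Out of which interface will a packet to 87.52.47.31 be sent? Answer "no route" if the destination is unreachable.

GigabitEthernet0/3

Routes whose prefix contains 87.52.47.31:
  87.0.0.0/10 (87.0.0.0 - 87.63.255.255) -> em4
  87.48.0.0/12 (87.48.0.0 - 87.63.255.255) -> em5
  87.52.32.0/19 (87.52.32.0 - 87.52.63.255) -> GigabitEthernet0/3
More-specific entries that do NOT match:
  87.52.47.8/29 (87.52.47.8 - 87.52.47.15) does not contain 87.52.47.31
  87.52.47.32/27 (87.52.47.32 - 87.52.47.63) does not contain 87.52.47.31
  87.52.47.128/25 (87.52.47.128 - 87.52.47.255) does not contain 87.52.47.31
  87.52.62.0/23 (87.52.62.0 - 87.52.63.255) does not contain 87.52.47.31
  87.52.44.0/23 (87.52.44.0 - 87.52.45.255) does not contain 87.52.47.31
  23.52.44.0/22 (23.52.44.0 - 23.52.47.255) does not contain 87.52.47.31
  83.52.40.0/21 (83.52.40.0 - 83.52.47.255) does not contain 87.52.47.31
  23.52.32.0/20 (23.52.32.0 - 23.52.47.255) does not contain 87.52.47.31
Longest matching prefix is /19 -> interface GigabitEthernet0/3.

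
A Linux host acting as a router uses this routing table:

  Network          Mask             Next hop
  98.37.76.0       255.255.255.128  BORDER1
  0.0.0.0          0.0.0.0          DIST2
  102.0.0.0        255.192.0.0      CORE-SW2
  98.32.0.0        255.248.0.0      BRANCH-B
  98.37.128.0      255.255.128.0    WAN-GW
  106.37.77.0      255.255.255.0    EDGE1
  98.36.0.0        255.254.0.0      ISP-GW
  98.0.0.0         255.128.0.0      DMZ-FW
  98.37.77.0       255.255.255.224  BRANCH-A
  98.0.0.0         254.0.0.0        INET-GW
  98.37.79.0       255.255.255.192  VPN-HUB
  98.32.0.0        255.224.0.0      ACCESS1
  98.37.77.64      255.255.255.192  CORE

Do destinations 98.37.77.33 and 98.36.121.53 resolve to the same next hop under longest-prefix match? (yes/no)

yes

98.37.77.33: longest match 98.36.0.0/15 -> ISP-GW
98.36.121.53: longest match 98.36.0.0/15 -> ISP-GW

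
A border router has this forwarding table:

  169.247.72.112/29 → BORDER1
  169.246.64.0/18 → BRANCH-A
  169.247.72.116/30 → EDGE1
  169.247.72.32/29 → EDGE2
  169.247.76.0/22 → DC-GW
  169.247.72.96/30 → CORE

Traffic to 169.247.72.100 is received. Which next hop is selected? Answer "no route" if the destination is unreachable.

No entry's prefix contains 169.247.72.100; there is no default route.

no route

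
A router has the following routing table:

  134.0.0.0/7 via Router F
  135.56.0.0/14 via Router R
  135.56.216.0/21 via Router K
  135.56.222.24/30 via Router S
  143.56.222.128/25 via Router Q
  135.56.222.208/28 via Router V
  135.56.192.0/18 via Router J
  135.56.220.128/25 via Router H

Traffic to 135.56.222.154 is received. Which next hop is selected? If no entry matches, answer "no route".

Router K

Routes whose prefix contains 135.56.222.154:
  134.0.0.0/7 (134.0.0.0 - 135.255.255.255) -> Router F
  135.56.0.0/14 (135.56.0.0 - 135.59.255.255) -> Router R
  135.56.192.0/18 (135.56.192.0 - 135.56.255.255) -> Router J
  135.56.216.0/21 (135.56.216.0 - 135.56.223.255) -> Router K
More-specific entries that do NOT match:
  135.56.222.24/30 (135.56.222.24 - 135.56.222.27) does not contain 135.56.222.154
  135.56.222.208/28 (135.56.222.208 - 135.56.222.223) does not contain 135.56.222.154
  143.56.222.128/25 (143.56.222.128 - 143.56.222.255) does not contain 135.56.222.154
  135.56.220.128/25 (135.56.220.128 - 135.56.220.255) does not contain 135.56.222.154
Longest matching prefix is /21 -> next hop Router K.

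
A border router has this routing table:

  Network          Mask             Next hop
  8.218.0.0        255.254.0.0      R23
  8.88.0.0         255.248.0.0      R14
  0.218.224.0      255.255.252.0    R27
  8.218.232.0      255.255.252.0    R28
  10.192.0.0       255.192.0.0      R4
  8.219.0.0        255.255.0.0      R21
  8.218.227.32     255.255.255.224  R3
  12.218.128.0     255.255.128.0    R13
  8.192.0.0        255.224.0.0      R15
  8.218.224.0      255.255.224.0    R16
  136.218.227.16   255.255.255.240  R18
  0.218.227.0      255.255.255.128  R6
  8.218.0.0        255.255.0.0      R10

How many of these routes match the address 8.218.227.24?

Prefixes containing 8.218.227.24:
  8.192.0.0/11 (8.192.0.0 - 8.223.255.255)
  8.218.0.0/15 (8.218.0.0 - 8.219.255.255)
  8.218.0.0/16 (8.218.0.0 - 8.218.255.255)
  8.218.224.0/19 (8.218.224.0 - 8.218.255.255)
Total matching entries: 4.

4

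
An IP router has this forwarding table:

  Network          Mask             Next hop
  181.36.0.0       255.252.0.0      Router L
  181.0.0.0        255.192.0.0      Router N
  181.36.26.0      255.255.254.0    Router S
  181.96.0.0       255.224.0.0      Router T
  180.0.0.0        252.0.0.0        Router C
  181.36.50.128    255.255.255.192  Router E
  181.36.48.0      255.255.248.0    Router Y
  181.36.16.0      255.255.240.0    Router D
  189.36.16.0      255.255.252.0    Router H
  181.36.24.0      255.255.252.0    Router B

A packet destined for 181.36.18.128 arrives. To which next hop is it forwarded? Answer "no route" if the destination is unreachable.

Router D

Routes whose prefix contains 181.36.18.128:
  180.0.0.0/6 (180.0.0.0 - 183.255.255.255) -> Router C
  181.0.0.0/10 (181.0.0.0 - 181.63.255.255) -> Router N
  181.36.0.0/14 (181.36.0.0 - 181.39.255.255) -> Router L
  181.36.16.0/20 (181.36.16.0 - 181.36.31.255) -> Router D
More-specific entries that do NOT match:
  181.36.50.128/26 (181.36.50.128 - 181.36.50.191) does not contain 181.36.18.128
  181.36.26.0/23 (181.36.26.0 - 181.36.27.255) does not contain 181.36.18.128
  189.36.16.0/22 (189.36.16.0 - 189.36.19.255) does not contain 181.36.18.128
  181.36.24.0/22 (181.36.24.0 - 181.36.27.255) does not contain 181.36.18.128
  181.36.48.0/21 (181.36.48.0 - 181.36.55.255) does not contain 181.36.18.128
Longest matching prefix is /20 -> next hop Router D.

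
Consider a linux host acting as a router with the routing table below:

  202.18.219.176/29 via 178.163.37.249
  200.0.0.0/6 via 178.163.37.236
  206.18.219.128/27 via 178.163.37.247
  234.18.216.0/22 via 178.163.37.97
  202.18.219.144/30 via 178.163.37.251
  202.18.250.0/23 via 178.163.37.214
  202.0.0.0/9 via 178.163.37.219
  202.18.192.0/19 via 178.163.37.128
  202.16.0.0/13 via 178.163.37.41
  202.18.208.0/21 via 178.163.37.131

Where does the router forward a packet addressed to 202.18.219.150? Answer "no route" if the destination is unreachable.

178.163.37.128

Routes whose prefix contains 202.18.219.150:
  200.0.0.0/6 (200.0.0.0 - 203.255.255.255) -> 178.163.37.236
  202.0.0.0/9 (202.0.0.0 - 202.127.255.255) -> 178.163.37.219
  202.16.0.0/13 (202.16.0.0 - 202.23.255.255) -> 178.163.37.41
  202.18.192.0/19 (202.18.192.0 - 202.18.223.255) -> 178.163.37.128
More-specific entries that do NOT match:
  202.18.219.144/30 (202.18.219.144 - 202.18.219.147) does not contain 202.18.219.150
  202.18.219.176/29 (202.18.219.176 - 202.18.219.183) does not contain 202.18.219.150
  206.18.219.128/27 (206.18.219.128 - 206.18.219.159) does not contain 202.18.219.150
  202.18.250.0/23 (202.18.250.0 - 202.18.251.255) does not contain 202.18.219.150
  234.18.216.0/22 (234.18.216.0 - 234.18.219.255) does not contain 202.18.219.150
  202.18.208.0/21 (202.18.208.0 - 202.18.215.255) does not contain 202.18.219.150
Longest matching prefix is /19 -> next hop 178.163.37.128.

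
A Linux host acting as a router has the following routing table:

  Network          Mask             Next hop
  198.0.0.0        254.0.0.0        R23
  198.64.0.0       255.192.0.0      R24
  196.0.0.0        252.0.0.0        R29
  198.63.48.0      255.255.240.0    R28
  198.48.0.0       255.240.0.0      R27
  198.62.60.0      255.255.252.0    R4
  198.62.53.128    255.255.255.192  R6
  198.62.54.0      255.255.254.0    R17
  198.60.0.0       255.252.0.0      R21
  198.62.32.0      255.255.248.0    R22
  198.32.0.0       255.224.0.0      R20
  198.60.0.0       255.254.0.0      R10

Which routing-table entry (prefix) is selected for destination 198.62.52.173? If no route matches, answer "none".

198.60.0.0/14

Entries matching 198.62.52.173:
  196.0.0.0/6 (196.0.0.0 - 199.255.255.255)
  198.0.0.0/7 (198.0.0.0 - 199.255.255.255)
  198.32.0.0/11 (198.32.0.0 - 198.63.255.255)
  198.48.0.0/12 (198.48.0.0 - 198.63.255.255)
  198.60.0.0/14 (198.60.0.0 - 198.63.255.255)
Most specific is 198.60.0.0/14.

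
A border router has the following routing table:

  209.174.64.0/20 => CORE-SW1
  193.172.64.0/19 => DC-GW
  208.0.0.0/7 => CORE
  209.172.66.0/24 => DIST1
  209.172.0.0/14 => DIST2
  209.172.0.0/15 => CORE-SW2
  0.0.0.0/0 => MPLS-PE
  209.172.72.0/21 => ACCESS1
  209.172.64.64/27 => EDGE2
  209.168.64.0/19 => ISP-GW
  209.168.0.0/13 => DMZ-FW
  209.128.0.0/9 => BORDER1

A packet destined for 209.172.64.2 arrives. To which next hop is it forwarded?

CORE-SW2

Routes whose prefix contains 209.172.64.2:
  0.0.0.0/0 (default, matches everything) -> MPLS-PE
  208.0.0.0/7 (208.0.0.0 - 209.255.255.255) -> CORE
  209.128.0.0/9 (209.128.0.0 - 209.255.255.255) -> BORDER1
  209.168.0.0/13 (209.168.0.0 - 209.175.255.255) -> DMZ-FW
  209.172.0.0/14 (209.172.0.0 - 209.175.255.255) -> DIST2
  209.172.0.0/15 (209.172.0.0 - 209.173.255.255) -> CORE-SW2
More-specific entries that do NOT match:
  209.172.64.64/27 (209.172.64.64 - 209.172.64.95) does not contain 209.172.64.2
  209.172.66.0/24 (209.172.66.0 - 209.172.66.255) does not contain 209.172.64.2
  209.172.72.0/21 (209.172.72.0 - 209.172.79.255) does not contain 209.172.64.2
  209.174.64.0/20 (209.174.64.0 - 209.174.79.255) does not contain 209.172.64.2
  193.172.64.0/19 (193.172.64.0 - 193.172.95.255) does not contain 209.172.64.2
  209.168.64.0/19 (209.168.64.0 - 209.168.95.255) does not contain 209.172.64.2
Longest matching prefix is /15 -> next hop CORE-SW2.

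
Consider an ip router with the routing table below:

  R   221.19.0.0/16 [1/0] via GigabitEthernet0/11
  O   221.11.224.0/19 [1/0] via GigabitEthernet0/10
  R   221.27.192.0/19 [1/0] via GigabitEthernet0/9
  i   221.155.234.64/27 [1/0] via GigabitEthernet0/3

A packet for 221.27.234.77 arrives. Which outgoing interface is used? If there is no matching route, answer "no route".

No entry's prefix contains 221.27.234.77; there is no default route.

no route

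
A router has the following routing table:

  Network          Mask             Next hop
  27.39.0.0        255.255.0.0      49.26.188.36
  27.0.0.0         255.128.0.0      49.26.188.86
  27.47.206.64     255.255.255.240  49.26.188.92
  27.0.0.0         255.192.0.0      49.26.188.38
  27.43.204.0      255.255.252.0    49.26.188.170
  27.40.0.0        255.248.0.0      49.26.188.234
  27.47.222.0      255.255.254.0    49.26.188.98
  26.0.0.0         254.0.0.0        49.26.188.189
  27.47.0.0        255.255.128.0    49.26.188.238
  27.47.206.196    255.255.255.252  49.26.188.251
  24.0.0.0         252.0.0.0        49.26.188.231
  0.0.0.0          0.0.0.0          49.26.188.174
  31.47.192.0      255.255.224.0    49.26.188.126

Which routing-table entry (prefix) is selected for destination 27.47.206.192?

Entries matching 27.47.206.192:
  0.0.0.0/0 (default, matches everything)
  24.0.0.0/6 (24.0.0.0 - 27.255.255.255)
  26.0.0.0/7 (26.0.0.0 - 27.255.255.255)
  27.0.0.0/9 (27.0.0.0 - 27.127.255.255)
  27.0.0.0/10 (27.0.0.0 - 27.63.255.255)
  27.40.0.0/13 (27.40.0.0 - 27.47.255.255)
Most specific is 27.40.0.0/13.

27.40.0.0/13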